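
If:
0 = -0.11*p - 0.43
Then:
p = -3.91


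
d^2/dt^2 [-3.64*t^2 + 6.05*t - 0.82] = -7.28000000000000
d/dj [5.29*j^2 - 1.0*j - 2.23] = 10.58*j - 1.0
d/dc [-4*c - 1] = -4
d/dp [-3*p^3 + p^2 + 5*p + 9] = -9*p^2 + 2*p + 5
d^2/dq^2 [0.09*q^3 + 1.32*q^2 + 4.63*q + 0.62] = 0.54*q + 2.64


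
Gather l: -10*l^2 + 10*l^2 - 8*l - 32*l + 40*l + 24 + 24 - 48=0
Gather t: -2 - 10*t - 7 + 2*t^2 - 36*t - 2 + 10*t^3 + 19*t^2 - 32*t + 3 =10*t^3 + 21*t^2 - 78*t - 8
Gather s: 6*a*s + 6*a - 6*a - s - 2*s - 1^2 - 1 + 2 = s*(6*a - 3)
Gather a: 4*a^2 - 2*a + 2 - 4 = 4*a^2 - 2*a - 2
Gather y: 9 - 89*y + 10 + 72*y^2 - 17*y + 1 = 72*y^2 - 106*y + 20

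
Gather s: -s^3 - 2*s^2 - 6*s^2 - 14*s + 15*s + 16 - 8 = -s^3 - 8*s^2 + s + 8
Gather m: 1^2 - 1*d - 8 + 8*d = 7*d - 7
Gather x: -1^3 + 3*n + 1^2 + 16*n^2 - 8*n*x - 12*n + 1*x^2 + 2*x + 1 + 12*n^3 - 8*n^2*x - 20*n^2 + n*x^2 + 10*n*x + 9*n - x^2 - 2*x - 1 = 12*n^3 - 4*n^2 + n*x^2 + x*(-8*n^2 + 2*n)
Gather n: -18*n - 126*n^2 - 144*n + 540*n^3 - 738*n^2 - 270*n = 540*n^3 - 864*n^2 - 432*n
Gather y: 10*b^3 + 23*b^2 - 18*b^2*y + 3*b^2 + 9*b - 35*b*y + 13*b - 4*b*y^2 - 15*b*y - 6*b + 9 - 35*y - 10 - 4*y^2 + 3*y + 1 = 10*b^3 + 26*b^2 + 16*b + y^2*(-4*b - 4) + y*(-18*b^2 - 50*b - 32)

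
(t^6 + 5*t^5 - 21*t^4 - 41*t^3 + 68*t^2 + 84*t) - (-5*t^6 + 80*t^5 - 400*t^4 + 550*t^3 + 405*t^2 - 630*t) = 6*t^6 - 75*t^5 + 379*t^4 - 591*t^3 - 337*t^2 + 714*t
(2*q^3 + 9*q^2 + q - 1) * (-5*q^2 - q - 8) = -10*q^5 - 47*q^4 - 30*q^3 - 68*q^2 - 7*q + 8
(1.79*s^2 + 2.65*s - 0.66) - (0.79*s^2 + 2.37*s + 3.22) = 1.0*s^2 + 0.28*s - 3.88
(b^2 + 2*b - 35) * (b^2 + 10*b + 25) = b^4 + 12*b^3 + 10*b^2 - 300*b - 875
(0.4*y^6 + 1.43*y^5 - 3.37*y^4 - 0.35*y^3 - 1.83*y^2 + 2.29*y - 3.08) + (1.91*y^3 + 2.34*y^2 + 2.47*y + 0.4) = 0.4*y^6 + 1.43*y^5 - 3.37*y^4 + 1.56*y^3 + 0.51*y^2 + 4.76*y - 2.68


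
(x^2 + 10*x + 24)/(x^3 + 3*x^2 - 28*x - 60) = (x + 4)/(x^2 - 3*x - 10)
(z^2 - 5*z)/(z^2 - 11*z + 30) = z/(z - 6)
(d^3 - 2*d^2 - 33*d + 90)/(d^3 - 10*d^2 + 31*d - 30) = (d + 6)/(d - 2)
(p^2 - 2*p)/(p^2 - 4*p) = (p - 2)/(p - 4)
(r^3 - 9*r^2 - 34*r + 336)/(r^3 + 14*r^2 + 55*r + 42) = (r^2 - 15*r + 56)/(r^2 + 8*r + 7)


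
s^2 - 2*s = s*(s - 2)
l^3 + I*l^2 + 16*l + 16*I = (l - 4*I)*(l + I)*(l + 4*I)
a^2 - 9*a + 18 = (a - 6)*(a - 3)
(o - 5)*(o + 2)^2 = o^3 - o^2 - 16*o - 20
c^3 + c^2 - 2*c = c*(c - 1)*(c + 2)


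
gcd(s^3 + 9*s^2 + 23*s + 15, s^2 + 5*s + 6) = s + 3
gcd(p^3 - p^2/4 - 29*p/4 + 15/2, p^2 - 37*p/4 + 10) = p - 5/4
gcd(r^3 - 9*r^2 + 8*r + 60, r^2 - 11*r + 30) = r^2 - 11*r + 30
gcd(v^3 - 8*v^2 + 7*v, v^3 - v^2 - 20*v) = v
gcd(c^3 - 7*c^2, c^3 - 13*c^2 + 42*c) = c^2 - 7*c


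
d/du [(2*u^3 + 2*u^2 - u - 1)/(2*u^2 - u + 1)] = 2*(2*u^4 - 2*u^3 + 3*u^2 + 4*u - 1)/(4*u^4 - 4*u^3 + 5*u^2 - 2*u + 1)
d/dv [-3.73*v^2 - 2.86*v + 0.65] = -7.46*v - 2.86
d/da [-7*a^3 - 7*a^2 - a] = -21*a^2 - 14*a - 1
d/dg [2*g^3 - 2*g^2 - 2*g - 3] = 6*g^2 - 4*g - 2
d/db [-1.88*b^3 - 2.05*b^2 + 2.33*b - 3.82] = -5.64*b^2 - 4.1*b + 2.33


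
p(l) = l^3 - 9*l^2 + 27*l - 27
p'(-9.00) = 432.00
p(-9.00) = -1728.00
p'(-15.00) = 972.00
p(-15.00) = -5832.00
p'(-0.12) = 29.20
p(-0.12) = -30.37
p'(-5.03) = 193.44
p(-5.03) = -517.78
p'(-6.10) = 248.43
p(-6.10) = -753.57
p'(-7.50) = 330.75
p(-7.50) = -1157.62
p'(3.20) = 0.12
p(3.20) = 0.01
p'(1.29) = 8.77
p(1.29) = -5.00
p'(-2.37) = 86.51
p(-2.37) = -154.85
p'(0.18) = 23.86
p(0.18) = -22.43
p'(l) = 3*l^2 - 18*l + 27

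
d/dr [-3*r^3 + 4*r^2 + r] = -9*r^2 + 8*r + 1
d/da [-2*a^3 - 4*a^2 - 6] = 2*a*(-3*a - 4)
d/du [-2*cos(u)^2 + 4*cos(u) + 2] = 4*(cos(u) - 1)*sin(u)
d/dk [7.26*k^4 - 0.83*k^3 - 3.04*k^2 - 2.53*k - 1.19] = 29.04*k^3 - 2.49*k^2 - 6.08*k - 2.53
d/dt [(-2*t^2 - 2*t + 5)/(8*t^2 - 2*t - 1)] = 4*(5*t^2 - 19*t + 3)/(64*t^4 - 32*t^3 - 12*t^2 + 4*t + 1)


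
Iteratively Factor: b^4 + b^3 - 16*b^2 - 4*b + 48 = (b + 4)*(b^3 - 3*b^2 - 4*b + 12) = (b - 2)*(b + 4)*(b^2 - b - 6) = (b - 3)*(b - 2)*(b + 4)*(b + 2)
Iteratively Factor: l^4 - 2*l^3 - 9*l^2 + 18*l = (l - 3)*(l^3 + l^2 - 6*l) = l*(l - 3)*(l^2 + l - 6) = l*(l - 3)*(l + 3)*(l - 2)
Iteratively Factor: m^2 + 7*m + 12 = (m + 4)*(m + 3)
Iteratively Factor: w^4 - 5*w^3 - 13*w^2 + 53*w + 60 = (w + 3)*(w^3 - 8*w^2 + 11*w + 20) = (w - 5)*(w + 3)*(w^2 - 3*w - 4) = (w - 5)*(w + 1)*(w + 3)*(w - 4)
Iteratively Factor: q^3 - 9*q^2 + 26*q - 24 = (q - 4)*(q^2 - 5*q + 6) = (q - 4)*(q - 2)*(q - 3)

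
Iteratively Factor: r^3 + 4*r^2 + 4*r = (r + 2)*(r^2 + 2*r) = (r + 2)^2*(r)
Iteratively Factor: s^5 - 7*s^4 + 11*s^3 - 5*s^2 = (s - 1)*(s^4 - 6*s^3 + 5*s^2) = s*(s - 1)*(s^3 - 6*s^2 + 5*s) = s^2*(s - 1)*(s^2 - 6*s + 5) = s^2*(s - 5)*(s - 1)*(s - 1)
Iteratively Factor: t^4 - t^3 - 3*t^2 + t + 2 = (t + 1)*(t^3 - 2*t^2 - t + 2) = (t - 1)*(t + 1)*(t^2 - t - 2) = (t - 1)*(t + 1)^2*(t - 2)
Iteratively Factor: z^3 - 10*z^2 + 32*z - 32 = (z - 4)*(z^2 - 6*z + 8) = (z - 4)*(z - 2)*(z - 4)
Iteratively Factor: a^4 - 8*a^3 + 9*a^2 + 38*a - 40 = (a - 4)*(a^3 - 4*a^2 - 7*a + 10) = (a - 4)*(a + 2)*(a^2 - 6*a + 5) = (a - 5)*(a - 4)*(a + 2)*(a - 1)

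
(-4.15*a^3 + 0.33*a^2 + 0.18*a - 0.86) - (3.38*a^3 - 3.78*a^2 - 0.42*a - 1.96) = -7.53*a^3 + 4.11*a^2 + 0.6*a + 1.1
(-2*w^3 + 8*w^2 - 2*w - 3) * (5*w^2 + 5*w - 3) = -10*w^5 + 30*w^4 + 36*w^3 - 49*w^2 - 9*w + 9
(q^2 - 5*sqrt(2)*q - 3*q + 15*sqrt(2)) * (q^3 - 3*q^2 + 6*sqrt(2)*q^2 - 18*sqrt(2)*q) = q^5 - 6*q^4 + sqrt(2)*q^4 - 51*q^3 - 6*sqrt(2)*q^3 + 9*sqrt(2)*q^2 + 360*q^2 - 540*q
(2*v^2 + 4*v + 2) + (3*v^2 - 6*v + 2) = 5*v^2 - 2*v + 4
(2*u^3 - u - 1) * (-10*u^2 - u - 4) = -20*u^5 - 2*u^4 + 2*u^3 + 11*u^2 + 5*u + 4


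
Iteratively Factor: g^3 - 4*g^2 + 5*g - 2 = (g - 1)*(g^2 - 3*g + 2) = (g - 2)*(g - 1)*(g - 1)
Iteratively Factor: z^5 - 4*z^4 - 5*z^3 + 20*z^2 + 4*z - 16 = (z + 1)*(z^4 - 5*z^3 + 20*z - 16) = (z + 1)*(z + 2)*(z^3 - 7*z^2 + 14*z - 8) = (z - 2)*(z + 1)*(z + 2)*(z^2 - 5*z + 4) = (z - 4)*(z - 2)*(z + 1)*(z + 2)*(z - 1)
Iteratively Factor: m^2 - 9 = (m - 3)*(m + 3)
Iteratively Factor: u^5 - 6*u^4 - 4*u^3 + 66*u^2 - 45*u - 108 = (u + 1)*(u^4 - 7*u^3 + 3*u^2 + 63*u - 108) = (u - 3)*(u + 1)*(u^3 - 4*u^2 - 9*u + 36) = (u - 3)^2*(u + 1)*(u^2 - u - 12) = (u - 4)*(u - 3)^2*(u + 1)*(u + 3)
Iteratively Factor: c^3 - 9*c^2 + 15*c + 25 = (c + 1)*(c^2 - 10*c + 25) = (c - 5)*(c + 1)*(c - 5)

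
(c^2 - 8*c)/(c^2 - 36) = c*(c - 8)/(c^2 - 36)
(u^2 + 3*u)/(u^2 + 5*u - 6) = u*(u + 3)/(u^2 + 5*u - 6)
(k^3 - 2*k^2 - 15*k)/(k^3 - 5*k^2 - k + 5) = k*(k + 3)/(k^2 - 1)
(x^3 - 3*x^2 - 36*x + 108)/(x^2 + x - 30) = (x^2 - 9*x + 18)/(x - 5)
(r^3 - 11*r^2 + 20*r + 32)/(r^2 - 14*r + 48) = (r^2 - 3*r - 4)/(r - 6)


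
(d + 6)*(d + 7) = d^2 + 13*d + 42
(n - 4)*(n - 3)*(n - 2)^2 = n^4 - 11*n^3 + 44*n^2 - 76*n + 48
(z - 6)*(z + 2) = z^2 - 4*z - 12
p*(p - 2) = p^2 - 2*p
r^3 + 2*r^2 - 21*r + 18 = (r - 3)*(r - 1)*(r + 6)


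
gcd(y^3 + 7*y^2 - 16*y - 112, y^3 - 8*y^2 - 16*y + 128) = y^2 - 16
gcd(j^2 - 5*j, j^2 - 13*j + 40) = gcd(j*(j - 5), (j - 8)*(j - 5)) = j - 5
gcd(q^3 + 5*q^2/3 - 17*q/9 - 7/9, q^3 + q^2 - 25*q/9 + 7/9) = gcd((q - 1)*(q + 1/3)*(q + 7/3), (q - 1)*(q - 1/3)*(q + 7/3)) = q^2 + 4*q/3 - 7/3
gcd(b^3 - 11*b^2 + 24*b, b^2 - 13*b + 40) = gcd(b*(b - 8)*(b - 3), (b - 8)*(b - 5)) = b - 8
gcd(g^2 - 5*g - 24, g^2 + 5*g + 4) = 1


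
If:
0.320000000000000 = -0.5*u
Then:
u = -0.64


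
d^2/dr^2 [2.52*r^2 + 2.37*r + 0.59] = 5.04000000000000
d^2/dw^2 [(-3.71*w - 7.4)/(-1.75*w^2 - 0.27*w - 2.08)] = ((3.5*w + 0.27)*(3.71*w + 7.4)*(7.0*w + 0.54) - (38.955*w + 27.9034)*(1.75*w^2 + 0.27*w + 2.08))/(1.75*w^2 + 0.27*w + 2.08)^3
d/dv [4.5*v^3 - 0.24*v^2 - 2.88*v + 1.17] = 13.5*v^2 - 0.48*v - 2.88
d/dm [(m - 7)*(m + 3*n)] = 2*m + 3*n - 7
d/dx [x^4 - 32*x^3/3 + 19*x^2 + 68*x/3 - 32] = 4*x^3 - 32*x^2 + 38*x + 68/3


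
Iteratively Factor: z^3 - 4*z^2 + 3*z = (z - 1)*(z^2 - 3*z) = z*(z - 1)*(z - 3)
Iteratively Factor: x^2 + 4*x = (x + 4)*(x)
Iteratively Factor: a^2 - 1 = (a + 1)*(a - 1)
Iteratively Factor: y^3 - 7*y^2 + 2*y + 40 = (y + 2)*(y^2 - 9*y + 20) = (y - 5)*(y + 2)*(y - 4)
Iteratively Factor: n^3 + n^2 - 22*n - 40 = (n - 5)*(n^2 + 6*n + 8) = (n - 5)*(n + 2)*(n + 4)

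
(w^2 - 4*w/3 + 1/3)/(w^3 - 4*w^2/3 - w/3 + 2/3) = (3*w - 1)/(3*w^2 - w - 2)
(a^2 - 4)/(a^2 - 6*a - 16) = (a - 2)/(a - 8)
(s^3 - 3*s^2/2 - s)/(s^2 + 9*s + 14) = s*(2*s^2 - 3*s - 2)/(2*(s^2 + 9*s + 14))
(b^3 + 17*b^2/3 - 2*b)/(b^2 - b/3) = b + 6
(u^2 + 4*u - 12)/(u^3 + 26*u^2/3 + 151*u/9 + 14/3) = 9*(u - 2)/(9*u^2 + 24*u + 7)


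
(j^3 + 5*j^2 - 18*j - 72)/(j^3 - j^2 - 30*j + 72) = (j + 3)/(j - 3)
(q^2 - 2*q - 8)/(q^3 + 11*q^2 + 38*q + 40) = (q - 4)/(q^2 + 9*q + 20)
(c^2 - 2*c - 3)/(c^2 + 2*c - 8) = (c^2 - 2*c - 3)/(c^2 + 2*c - 8)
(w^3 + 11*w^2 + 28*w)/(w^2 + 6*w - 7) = w*(w + 4)/(w - 1)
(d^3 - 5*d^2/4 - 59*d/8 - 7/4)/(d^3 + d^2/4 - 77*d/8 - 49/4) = (4*d + 1)/(4*d + 7)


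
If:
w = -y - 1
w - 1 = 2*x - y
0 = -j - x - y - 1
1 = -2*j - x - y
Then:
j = 0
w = -1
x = -1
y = 0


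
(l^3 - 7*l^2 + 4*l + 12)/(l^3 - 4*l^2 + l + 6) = (l - 6)/(l - 3)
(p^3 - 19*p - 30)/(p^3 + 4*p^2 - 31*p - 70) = (p + 3)/(p + 7)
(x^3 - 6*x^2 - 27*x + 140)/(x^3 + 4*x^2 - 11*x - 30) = (x^2 - 11*x + 28)/(x^2 - x - 6)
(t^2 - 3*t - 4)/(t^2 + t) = (t - 4)/t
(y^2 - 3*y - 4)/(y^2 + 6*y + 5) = (y - 4)/(y + 5)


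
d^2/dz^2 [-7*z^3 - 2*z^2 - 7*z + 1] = -42*z - 4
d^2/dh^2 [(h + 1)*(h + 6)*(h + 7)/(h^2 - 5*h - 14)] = 8*(41*h^3 + 231*h^2 + 567*h + 133)/(h^6 - 15*h^5 + 33*h^4 + 295*h^3 - 462*h^2 - 2940*h - 2744)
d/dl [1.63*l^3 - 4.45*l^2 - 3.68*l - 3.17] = 4.89*l^2 - 8.9*l - 3.68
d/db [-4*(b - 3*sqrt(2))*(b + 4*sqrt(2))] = -8*b - 4*sqrt(2)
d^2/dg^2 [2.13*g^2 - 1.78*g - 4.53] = 4.26000000000000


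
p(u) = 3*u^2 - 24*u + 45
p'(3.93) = -0.42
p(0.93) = 25.27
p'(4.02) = 0.12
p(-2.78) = 134.91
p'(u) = 6*u - 24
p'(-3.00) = -42.00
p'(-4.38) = -50.28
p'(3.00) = -6.00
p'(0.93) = -18.42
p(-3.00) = 144.00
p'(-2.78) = -40.68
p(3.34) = -1.69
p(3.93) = -2.99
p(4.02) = -3.00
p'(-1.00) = -30.00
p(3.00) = 0.00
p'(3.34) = -3.96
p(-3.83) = 180.93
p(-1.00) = 72.00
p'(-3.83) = -46.98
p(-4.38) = 207.67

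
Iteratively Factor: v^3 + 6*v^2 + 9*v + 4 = (v + 4)*(v^2 + 2*v + 1) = (v + 1)*(v + 4)*(v + 1)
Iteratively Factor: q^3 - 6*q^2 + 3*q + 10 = (q + 1)*(q^2 - 7*q + 10) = (q - 2)*(q + 1)*(q - 5)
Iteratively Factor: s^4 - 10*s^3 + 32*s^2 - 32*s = (s - 4)*(s^3 - 6*s^2 + 8*s) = (s - 4)*(s - 2)*(s^2 - 4*s) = s*(s - 4)*(s - 2)*(s - 4)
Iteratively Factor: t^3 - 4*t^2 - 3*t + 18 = (t + 2)*(t^2 - 6*t + 9) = (t - 3)*(t + 2)*(t - 3)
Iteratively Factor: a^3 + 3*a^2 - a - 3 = (a - 1)*(a^2 + 4*a + 3) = (a - 1)*(a + 3)*(a + 1)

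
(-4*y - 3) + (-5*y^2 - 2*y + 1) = -5*y^2 - 6*y - 2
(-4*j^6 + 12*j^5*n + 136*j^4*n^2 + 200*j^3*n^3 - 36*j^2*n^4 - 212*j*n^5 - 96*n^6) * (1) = -4*j^6 + 12*j^5*n + 136*j^4*n^2 + 200*j^3*n^3 - 36*j^2*n^4 - 212*j*n^5 - 96*n^6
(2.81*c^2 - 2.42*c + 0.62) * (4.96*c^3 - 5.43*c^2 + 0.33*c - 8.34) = 13.9376*c^5 - 27.2615*c^4 + 17.1431*c^3 - 27.6006*c^2 + 20.3874*c - 5.1708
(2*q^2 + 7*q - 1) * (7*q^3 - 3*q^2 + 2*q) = 14*q^5 + 43*q^4 - 24*q^3 + 17*q^2 - 2*q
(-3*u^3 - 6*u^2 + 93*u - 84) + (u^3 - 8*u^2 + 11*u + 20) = -2*u^3 - 14*u^2 + 104*u - 64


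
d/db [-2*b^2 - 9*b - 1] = -4*b - 9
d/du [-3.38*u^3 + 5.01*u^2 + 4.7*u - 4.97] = -10.14*u^2 + 10.02*u + 4.7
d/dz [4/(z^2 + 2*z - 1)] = 8*(-z - 1)/(z^2 + 2*z - 1)^2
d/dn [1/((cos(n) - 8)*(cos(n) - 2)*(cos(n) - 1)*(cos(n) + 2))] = (4*cos(n)^3 - 27*cos(n)^2 + 8*cos(n) + 36)*sin(n)/((cos(n) - 8)^2*(cos(n) - 2)^2*(cos(n) - 1)^2*(cos(n) + 2)^2)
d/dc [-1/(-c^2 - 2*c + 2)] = 2*(-c - 1)/(c^2 + 2*c - 2)^2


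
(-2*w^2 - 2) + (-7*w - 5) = -2*w^2 - 7*w - 7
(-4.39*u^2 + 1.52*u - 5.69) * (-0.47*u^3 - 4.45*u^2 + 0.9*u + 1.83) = 2.0633*u^5 + 18.8211*u^4 - 8.0407*u^3 + 18.6548*u^2 - 2.3394*u - 10.4127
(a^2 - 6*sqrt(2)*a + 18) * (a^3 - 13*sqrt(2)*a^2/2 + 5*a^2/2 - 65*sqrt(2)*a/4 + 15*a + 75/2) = a^5 - 25*sqrt(2)*a^4/2 + 5*a^4/2 - 125*sqrt(2)*a^3/4 + 111*a^3 - 207*sqrt(2)*a^2 + 555*a^2/2 - 1035*sqrt(2)*a/2 + 270*a + 675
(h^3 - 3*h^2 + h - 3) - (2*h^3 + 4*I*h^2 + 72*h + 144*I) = -h^3 - 3*h^2 - 4*I*h^2 - 71*h - 3 - 144*I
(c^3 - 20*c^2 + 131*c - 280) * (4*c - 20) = 4*c^4 - 100*c^3 + 924*c^2 - 3740*c + 5600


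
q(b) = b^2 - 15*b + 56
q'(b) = 2*b - 15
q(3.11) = 19.02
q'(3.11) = -8.78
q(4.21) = 10.57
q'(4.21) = -6.58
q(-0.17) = 58.58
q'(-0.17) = -15.34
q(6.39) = 0.98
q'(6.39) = -2.22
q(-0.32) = 60.90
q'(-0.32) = -15.64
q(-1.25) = 76.31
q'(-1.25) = -17.50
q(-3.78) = 126.99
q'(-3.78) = -22.56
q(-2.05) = 90.95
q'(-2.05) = -19.10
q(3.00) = 20.00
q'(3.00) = -9.00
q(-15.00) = 506.00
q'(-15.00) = -45.00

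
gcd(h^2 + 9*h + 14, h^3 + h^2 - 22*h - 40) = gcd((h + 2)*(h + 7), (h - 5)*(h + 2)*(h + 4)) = h + 2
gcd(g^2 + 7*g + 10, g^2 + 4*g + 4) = g + 2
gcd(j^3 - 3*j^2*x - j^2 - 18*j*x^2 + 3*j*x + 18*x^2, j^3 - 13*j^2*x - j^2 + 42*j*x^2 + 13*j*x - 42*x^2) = -j^2 + 6*j*x + j - 6*x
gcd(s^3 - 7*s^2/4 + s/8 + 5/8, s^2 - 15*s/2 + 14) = 1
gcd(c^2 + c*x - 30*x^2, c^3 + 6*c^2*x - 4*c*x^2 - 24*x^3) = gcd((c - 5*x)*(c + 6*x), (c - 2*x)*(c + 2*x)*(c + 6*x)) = c + 6*x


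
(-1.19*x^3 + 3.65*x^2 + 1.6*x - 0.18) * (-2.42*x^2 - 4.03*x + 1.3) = 2.8798*x^5 - 4.0373*x^4 - 20.1285*x^3 - 1.2674*x^2 + 2.8054*x - 0.234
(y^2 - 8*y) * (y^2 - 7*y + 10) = y^4 - 15*y^3 + 66*y^2 - 80*y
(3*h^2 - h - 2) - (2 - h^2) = 4*h^2 - h - 4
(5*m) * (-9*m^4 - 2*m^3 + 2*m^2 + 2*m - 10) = -45*m^5 - 10*m^4 + 10*m^3 + 10*m^2 - 50*m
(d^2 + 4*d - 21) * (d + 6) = d^3 + 10*d^2 + 3*d - 126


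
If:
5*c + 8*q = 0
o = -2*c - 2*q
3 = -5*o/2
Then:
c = 8/5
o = -6/5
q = -1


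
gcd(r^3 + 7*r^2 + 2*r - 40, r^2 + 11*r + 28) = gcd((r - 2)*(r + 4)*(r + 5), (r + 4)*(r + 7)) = r + 4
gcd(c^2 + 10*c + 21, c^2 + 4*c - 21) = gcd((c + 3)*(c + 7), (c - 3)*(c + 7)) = c + 7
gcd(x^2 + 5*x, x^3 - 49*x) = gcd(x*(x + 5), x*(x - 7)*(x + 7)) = x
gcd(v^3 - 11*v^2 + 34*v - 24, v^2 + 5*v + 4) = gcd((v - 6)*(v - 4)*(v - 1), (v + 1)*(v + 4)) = 1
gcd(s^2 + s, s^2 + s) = s^2 + s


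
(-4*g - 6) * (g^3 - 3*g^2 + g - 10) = -4*g^4 + 6*g^3 + 14*g^2 + 34*g + 60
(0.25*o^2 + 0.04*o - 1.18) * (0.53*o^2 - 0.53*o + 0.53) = 0.1325*o^4 - 0.1113*o^3 - 0.5141*o^2 + 0.6466*o - 0.6254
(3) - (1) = 2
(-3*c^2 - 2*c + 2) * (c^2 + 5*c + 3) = -3*c^4 - 17*c^3 - 17*c^2 + 4*c + 6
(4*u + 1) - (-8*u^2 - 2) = 8*u^2 + 4*u + 3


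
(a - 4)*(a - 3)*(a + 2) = a^3 - 5*a^2 - 2*a + 24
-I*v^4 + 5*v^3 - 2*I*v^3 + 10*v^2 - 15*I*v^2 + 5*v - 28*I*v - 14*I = (v + 1)*(v - 2*I)*(v + 7*I)*(-I*v - I)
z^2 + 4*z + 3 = (z + 1)*(z + 3)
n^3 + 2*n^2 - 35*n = n*(n - 5)*(n + 7)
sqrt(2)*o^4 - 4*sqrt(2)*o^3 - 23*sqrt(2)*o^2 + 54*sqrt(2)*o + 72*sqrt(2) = (o - 6)*(o - 3)*(o + 4)*(sqrt(2)*o + sqrt(2))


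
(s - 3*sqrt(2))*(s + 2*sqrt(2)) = s^2 - sqrt(2)*s - 12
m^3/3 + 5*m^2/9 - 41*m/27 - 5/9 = (m/3 + 1)*(m - 5/3)*(m + 1/3)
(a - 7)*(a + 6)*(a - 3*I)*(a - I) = a^4 - a^3 - 4*I*a^3 - 45*a^2 + 4*I*a^2 + 3*a + 168*I*a + 126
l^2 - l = l*(l - 1)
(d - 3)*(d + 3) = d^2 - 9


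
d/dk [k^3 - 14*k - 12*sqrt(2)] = 3*k^2 - 14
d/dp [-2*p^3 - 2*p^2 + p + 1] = -6*p^2 - 4*p + 1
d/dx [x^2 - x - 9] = 2*x - 1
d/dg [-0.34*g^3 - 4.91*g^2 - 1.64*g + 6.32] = -1.02*g^2 - 9.82*g - 1.64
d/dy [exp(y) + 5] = exp(y)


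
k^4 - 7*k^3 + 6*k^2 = k^2*(k - 6)*(k - 1)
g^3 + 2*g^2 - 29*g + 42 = (g - 3)*(g - 2)*(g + 7)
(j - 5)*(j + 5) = j^2 - 25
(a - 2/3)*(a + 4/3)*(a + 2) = a^3 + 8*a^2/3 + 4*a/9 - 16/9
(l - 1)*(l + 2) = l^2 + l - 2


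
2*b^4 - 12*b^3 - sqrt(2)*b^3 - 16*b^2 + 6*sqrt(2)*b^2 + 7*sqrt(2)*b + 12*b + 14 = (b - 7)*(b - sqrt(2))*(sqrt(2)*b + 1)*(sqrt(2)*b + sqrt(2))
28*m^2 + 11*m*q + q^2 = (4*m + q)*(7*m + q)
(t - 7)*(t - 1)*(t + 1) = t^3 - 7*t^2 - t + 7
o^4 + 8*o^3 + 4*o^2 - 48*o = o*(o - 2)*(o + 4)*(o + 6)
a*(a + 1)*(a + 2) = a^3 + 3*a^2 + 2*a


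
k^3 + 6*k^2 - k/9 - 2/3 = (k - 1/3)*(k + 1/3)*(k + 6)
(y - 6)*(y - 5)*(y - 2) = y^3 - 13*y^2 + 52*y - 60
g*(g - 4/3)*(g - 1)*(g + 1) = g^4 - 4*g^3/3 - g^2 + 4*g/3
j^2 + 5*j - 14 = (j - 2)*(j + 7)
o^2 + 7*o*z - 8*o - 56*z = (o - 8)*(o + 7*z)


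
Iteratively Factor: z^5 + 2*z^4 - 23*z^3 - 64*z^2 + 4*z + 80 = (z + 4)*(z^4 - 2*z^3 - 15*z^2 - 4*z + 20) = (z + 2)*(z + 4)*(z^3 - 4*z^2 - 7*z + 10) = (z + 2)^2*(z + 4)*(z^2 - 6*z + 5) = (z - 1)*(z + 2)^2*(z + 4)*(z - 5)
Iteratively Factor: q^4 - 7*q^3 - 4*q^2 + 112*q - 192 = (q - 4)*(q^3 - 3*q^2 - 16*q + 48) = (q - 4)*(q + 4)*(q^2 - 7*q + 12) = (q - 4)^2*(q + 4)*(q - 3)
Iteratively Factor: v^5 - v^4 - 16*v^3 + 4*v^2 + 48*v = (v)*(v^4 - v^3 - 16*v^2 + 4*v + 48) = v*(v - 2)*(v^3 + v^2 - 14*v - 24) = v*(v - 4)*(v - 2)*(v^2 + 5*v + 6) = v*(v - 4)*(v - 2)*(v + 3)*(v + 2)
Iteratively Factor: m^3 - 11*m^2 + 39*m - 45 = (m - 5)*(m^2 - 6*m + 9) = (m - 5)*(m - 3)*(m - 3)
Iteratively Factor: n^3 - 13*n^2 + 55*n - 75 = (n - 5)*(n^2 - 8*n + 15) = (n - 5)^2*(n - 3)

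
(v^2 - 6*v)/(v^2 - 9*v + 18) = v/(v - 3)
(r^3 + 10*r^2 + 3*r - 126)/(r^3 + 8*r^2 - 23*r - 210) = (r - 3)/(r - 5)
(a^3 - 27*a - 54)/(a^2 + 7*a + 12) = (a^2 - 3*a - 18)/(a + 4)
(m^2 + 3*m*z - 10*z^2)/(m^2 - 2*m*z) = (m + 5*z)/m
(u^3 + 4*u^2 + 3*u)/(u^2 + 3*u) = u + 1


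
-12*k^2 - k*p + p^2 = (-4*k + p)*(3*k + p)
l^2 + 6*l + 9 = (l + 3)^2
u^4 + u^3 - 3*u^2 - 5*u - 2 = (u - 2)*(u + 1)^3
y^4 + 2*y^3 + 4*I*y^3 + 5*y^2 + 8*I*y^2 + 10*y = y*(y + 2)*(y - I)*(y + 5*I)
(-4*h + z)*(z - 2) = -4*h*z + 8*h + z^2 - 2*z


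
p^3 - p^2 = p^2*(p - 1)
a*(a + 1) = a^2 + a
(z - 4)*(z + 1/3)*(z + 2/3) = z^3 - 3*z^2 - 34*z/9 - 8/9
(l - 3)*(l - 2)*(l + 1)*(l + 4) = l^4 - 15*l^2 + 10*l + 24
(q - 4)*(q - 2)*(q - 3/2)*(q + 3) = q^4 - 9*q^3/2 - 11*q^2/2 + 39*q - 36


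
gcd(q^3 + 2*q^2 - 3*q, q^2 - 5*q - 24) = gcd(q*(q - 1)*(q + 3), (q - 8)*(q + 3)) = q + 3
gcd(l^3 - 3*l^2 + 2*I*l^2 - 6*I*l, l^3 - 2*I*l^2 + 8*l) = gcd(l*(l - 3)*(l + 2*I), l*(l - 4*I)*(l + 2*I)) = l^2 + 2*I*l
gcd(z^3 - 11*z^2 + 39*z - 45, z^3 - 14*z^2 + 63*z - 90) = z^2 - 8*z + 15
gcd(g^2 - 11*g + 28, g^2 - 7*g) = g - 7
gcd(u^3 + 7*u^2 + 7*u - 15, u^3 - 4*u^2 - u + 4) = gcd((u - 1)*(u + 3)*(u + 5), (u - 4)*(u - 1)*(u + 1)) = u - 1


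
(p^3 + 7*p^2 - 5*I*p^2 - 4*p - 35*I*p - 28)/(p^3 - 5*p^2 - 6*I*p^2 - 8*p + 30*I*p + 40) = (p^2 + p*(7 - I) - 7*I)/(p^2 - p*(5 + 2*I) + 10*I)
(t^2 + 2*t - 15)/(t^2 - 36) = (t^2 + 2*t - 15)/(t^2 - 36)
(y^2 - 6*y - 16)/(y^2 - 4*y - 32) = (y + 2)/(y + 4)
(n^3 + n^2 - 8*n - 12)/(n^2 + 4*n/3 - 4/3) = 3*(n^2 - n - 6)/(3*n - 2)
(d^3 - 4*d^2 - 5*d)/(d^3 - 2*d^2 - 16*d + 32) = d*(d^2 - 4*d - 5)/(d^3 - 2*d^2 - 16*d + 32)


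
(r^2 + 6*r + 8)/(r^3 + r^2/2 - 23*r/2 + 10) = 2*(r + 2)/(2*r^2 - 7*r + 5)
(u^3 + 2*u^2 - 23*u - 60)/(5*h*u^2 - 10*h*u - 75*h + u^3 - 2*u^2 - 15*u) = (u + 4)/(5*h + u)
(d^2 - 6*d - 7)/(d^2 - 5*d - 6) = (d - 7)/(d - 6)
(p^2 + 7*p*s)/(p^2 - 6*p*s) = (p + 7*s)/(p - 6*s)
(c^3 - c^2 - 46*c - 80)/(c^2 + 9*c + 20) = (c^2 - 6*c - 16)/(c + 4)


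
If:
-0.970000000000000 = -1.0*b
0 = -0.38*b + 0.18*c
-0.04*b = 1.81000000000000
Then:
No Solution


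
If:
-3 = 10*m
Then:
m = -3/10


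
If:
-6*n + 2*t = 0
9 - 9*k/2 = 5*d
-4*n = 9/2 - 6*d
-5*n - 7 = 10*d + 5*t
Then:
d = 31/80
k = 113/72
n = -87/160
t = -261/160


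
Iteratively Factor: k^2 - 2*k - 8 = (k + 2)*(k - 4)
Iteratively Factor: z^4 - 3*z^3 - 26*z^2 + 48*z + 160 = (z + 4)*(z^3 - 7*z^2 + 2*z + 40) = (z - 4)*(z + 4)*(z^2 - 3*z - 10) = (z - 4)*(z + 2)*(z + 4)*(z - 5)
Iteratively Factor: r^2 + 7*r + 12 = (r + 4)*(r + 3)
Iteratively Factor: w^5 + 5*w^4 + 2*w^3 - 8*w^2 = (w + 2)*(w^4 + 3*w^3 - 4*w^2) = (w + 2)*(w + 4)*(w^3 - w^2) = w*(w + 2)*(w + 4)*(w^2 - w) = w*(w - 1)*(w + 2)*(w + 4)*(w)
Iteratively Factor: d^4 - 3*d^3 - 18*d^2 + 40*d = (d - 5)*(d^3 + 2*d^2 - 8*d) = (d - 5)*(d - 2)*(d^2 + 4*d) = (d - 5)*(d - 2)*(d + 4)*(d)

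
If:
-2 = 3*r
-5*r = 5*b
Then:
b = 2/3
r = -2/3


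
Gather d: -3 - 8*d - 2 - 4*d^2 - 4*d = -4*d^2 - 12*d - 5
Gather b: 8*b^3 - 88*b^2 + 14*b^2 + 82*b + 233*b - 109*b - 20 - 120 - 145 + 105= 8*b^3 - 74*b^2 + 206*b - 180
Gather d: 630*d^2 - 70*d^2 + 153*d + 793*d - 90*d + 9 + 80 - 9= 560*d^2 + 856*d + 80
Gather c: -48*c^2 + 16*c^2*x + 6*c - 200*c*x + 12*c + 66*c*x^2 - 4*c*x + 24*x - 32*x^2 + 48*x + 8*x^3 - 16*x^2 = c^2*(16*x - 48) + c*(66*x^2 - 204*x + 18) + 8*x^3 - 48*x^2 + 72*x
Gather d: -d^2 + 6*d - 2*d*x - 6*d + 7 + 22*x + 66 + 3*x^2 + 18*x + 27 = -d^2 - 2*d*x + 3*x^2 + 40*x + 100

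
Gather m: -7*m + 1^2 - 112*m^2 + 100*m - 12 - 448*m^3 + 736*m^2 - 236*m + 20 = -448*m^3 + 624*m^2 - 143*m + 9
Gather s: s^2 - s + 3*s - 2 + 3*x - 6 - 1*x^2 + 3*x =s^2 + 2*s - x^2 + 6*x - 8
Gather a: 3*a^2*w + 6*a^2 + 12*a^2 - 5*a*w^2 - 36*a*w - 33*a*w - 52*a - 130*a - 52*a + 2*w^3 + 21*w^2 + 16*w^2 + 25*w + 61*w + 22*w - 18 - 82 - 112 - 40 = a^2*(3*w + 18) + a*(-5*w^2 - 69*w - 234) + 2*w^3 + 37*w^2 + 108*w - 252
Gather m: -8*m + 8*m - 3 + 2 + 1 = 0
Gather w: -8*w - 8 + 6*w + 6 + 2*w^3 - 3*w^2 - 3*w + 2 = 2*w^3 - 3*w^2 - 5*w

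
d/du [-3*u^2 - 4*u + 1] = -6*u - 4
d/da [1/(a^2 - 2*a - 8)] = 2*(1 - a)/(-a^2 + 2*a + 8)^2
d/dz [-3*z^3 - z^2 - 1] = z*(-9*z - 2)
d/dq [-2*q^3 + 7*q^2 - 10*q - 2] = -6*q^2 + 14*q - 10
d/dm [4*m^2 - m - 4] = 8*m - 1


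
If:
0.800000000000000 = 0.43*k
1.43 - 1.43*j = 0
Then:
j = 1.00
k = 1.86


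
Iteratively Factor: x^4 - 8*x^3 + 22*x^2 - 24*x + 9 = (x - 3)*(x^3 - 5*x^2 + 7*x - 3) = (x - 3)*(x - 1)*(x^2 - 4*x + 3) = (x - 3)^2*(x - 1)*(x - 1)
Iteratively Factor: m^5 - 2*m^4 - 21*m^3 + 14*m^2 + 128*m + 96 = (m - 4)*(m^4 + 2*m^3 - 13*m^2 - 38*m - 24) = (m - 4)*(m + 1)*(m^3 + m^2 - 14*m - 24) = (m - 4)^2*(m + 1)*(m^2 + 5*m + 6) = (m - 4)^2*(m + 1)*(m + 2)*(m + 3)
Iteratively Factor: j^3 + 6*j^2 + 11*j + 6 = (j + 2)*(j^2 + 4*j + 3) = (j + 2)*(j + 3)*(j + 1)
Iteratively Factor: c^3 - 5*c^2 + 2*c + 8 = (c - 2)*(c^2 - 3*c - 4) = (c - 2)*(c + 1)*(c - 4)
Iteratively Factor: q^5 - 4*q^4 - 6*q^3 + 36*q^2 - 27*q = (q - 1)*(q^4 - 3*q^3 - 9*q^2 + 27*q) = (q - 3)*(q - 1)*(q^3 - 9*q) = q*(q - 3)*(q - 1)*(q^2 - 9) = q*(q - 3)^2*(q - 1)*(q + 3)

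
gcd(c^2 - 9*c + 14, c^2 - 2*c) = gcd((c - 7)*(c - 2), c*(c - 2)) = c - 2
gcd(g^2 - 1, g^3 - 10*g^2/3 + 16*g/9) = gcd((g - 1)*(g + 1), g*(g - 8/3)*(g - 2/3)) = 1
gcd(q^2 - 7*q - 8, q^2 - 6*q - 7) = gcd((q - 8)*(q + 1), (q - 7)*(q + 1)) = q + 1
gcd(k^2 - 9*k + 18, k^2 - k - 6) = k - 3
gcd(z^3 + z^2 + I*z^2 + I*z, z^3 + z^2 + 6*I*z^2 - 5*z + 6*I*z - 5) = z^2 + z*(1 + I) + I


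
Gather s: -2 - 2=-4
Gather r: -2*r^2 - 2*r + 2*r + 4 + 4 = 8 - 2*r^2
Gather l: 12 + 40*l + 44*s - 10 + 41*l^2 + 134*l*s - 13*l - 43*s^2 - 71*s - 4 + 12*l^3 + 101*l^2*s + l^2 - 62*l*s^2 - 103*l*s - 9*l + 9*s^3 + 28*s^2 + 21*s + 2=12*l^3 + l^2*(101*s + 42) + l*(-62*s^2 + 31*s + 18) + 9*s^3 - 15*s^2 - 6*s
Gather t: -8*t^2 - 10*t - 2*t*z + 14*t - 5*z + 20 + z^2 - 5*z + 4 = -8*t^2 + t*(4 - 2*z) + z^2 - 10*z + 24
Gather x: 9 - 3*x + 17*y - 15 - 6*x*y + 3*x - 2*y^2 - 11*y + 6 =-6*x*y - 2*y^2 + 6*y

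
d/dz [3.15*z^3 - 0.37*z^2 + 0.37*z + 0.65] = 9.45*z^2 - 0.74*z + 0.37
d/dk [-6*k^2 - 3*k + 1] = -12*k - 3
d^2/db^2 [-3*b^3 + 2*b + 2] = -18*b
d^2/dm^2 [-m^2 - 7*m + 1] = -2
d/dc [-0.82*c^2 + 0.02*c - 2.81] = 0.02 - 1.64*c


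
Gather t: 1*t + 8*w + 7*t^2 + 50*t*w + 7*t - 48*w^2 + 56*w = 7*t^2 + t*(50*w + 8) - 48*w^2 + 64*w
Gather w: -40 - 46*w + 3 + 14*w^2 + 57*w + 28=14*w^2 + 11*w - 9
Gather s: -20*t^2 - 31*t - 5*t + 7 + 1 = -20*t^2 - 36*t + 8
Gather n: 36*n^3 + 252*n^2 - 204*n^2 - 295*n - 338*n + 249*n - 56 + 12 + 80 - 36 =36*n^3 + 48*n^2 - 384*n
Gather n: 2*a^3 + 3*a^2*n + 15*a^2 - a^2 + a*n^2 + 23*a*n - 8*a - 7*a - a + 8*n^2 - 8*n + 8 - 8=2*a^3 + 14*a^2 - 16*a + n^2*(a + 8) + n*(3*a^2 + 23*a - 8)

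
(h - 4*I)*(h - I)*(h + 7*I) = h^3 + 2*I*h^2 + 31*h - 28*I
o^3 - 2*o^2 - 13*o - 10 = (o - 5)*(o + 1)*(o + 2)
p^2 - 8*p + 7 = (p - 7)*(p - 1)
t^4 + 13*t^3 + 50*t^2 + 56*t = t*(t + 2)*(t + 4)*(t + 7)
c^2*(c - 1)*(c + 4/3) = c^4 + c^3/3 - 4*c^2/3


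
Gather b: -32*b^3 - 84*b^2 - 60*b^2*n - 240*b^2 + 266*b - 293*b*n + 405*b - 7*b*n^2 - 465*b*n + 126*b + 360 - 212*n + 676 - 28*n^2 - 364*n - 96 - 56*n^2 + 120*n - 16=-32*b^3 + b^2*(-60*n - 324) + b*(-7*n^2 - 758*n + 797) - 84*n^2 - 456*n + 924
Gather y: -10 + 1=-9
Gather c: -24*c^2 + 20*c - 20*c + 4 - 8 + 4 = -24*c^2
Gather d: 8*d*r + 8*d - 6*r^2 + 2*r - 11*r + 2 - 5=d*(8*r + 8) - 6*r^2 - 9*r - 3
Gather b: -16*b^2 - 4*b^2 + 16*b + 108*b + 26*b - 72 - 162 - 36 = -20*b^2 + 150*b - 270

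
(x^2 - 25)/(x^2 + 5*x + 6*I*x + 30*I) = (x - 5)/(x + 6*I)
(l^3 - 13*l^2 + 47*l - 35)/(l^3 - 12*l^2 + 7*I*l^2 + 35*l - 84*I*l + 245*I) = (l - 1)/(l + 7*I)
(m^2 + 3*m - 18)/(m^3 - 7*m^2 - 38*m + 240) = (m - 3)/(m^2 - 13*m + 40)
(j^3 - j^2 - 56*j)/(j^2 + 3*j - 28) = j*(j - 8)/(j - 4)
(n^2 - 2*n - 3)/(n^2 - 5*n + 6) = (n + 1)/(n - 2)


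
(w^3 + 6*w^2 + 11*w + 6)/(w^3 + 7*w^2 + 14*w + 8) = (w + 3)/(w + 4)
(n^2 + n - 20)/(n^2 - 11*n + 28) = (n + 5)/(n - 7)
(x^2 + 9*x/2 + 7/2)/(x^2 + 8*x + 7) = (x + 7/2)/(x + 7)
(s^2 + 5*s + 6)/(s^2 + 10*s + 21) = (s + 2)/(s + 7)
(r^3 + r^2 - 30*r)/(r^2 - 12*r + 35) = r*(r + 6)/(r - 7)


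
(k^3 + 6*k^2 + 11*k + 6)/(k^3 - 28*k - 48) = (k^2 + 4*k + 3)/(k^2 - 2*k - 24)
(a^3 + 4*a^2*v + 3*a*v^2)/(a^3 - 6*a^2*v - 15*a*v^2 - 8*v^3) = a*(-a - 3*v)/(-a^2 + 7*a*v + 8*v^2)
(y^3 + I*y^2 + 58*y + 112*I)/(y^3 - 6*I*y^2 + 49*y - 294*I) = (y^2 - 6*I*y + 16)/(y^2 - 13*I*y - 42)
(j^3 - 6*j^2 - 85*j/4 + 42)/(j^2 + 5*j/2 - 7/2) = (j^2 - 19*j/2 + 12)/(j - 1)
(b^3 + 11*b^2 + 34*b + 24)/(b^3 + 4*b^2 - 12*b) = (b^2 + 5*b + 4)/(b*(b - 2))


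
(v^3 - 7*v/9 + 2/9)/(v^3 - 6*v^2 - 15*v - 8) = (v^2 - v + 2/9)/(v^2 - 7*v - 8)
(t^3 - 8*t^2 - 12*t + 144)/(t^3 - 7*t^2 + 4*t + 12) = (t^2 - 2*t - 24)/(t^2 - t - 2)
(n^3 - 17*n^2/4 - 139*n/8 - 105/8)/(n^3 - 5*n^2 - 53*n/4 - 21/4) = (4*n + 5)/(2*(2*n + 1))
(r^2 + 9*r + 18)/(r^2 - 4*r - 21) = (r + 6)/(r - 7)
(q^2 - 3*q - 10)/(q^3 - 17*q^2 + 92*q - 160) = (q + 2)/(q^2 - 12*q + 32)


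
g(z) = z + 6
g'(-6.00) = 1.00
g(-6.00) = 0.00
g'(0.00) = 1.00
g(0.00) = 6.00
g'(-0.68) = 1.00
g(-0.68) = 5.32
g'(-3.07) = 1.00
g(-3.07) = 2.93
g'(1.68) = 1.00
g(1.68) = 7.68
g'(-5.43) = 1.00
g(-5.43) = 0.57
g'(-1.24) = 1.00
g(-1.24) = 4.76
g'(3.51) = 1.00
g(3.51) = 9.51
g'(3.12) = 1.00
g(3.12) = 9.12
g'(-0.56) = 1.00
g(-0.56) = 5.44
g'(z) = 1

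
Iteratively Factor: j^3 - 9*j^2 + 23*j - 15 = (j - 1)*(j^2 - 8*j + 15) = (j - 5)*(j - 1)*(j - 3)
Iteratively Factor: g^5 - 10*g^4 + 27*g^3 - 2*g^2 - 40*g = (g - 2)*(g^4 - 8*g^3 + 11*g^2 + 20*g) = (g - 5)*(g - 2)*(g^3 - 3*g^2 - 4*g) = (g - 5)*(g - 2)*(g + 1)*(g^2 - 4*g) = (g - 5)*(g - 4)*(g - 2)*(g + 1)*(g)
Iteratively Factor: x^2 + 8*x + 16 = (x + 4)*(x + 4)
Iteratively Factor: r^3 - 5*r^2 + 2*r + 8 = (r - 2)*(r^2 - 3*r - 4) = (r - 4)*(r - 2)*(r + 1)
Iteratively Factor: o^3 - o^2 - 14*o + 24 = (o - 2)*(o^2 + o - 12) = (o - 2)*(o + 4)*(o - 3)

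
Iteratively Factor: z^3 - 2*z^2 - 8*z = (z + 2)*(z^2 - 4*z) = (z - 4)*(z + 2)*(z)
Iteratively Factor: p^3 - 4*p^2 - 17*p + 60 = (p + 4)*(p^2 - 8*p + 15) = (p - 3)*(p + 4)*(p - 5)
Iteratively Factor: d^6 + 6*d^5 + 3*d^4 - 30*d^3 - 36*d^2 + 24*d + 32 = (d + 1)*(d^5 + 5*d^4 - 2*d^3 - 28*d^2 - 8*d + 32) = (d + 1)*(d + 4)*(d^4 + d^3 - 6*d^2 - 4*d + 8) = (d + 1)*(d + 2)*(d + 4)*(d^3 - d^2 - 4*d + 4) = (d + 1)*(d + 2)^2*(d + 4)*(d^2 - 3*d + 2) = (d - 2)*(d + 1)*(d + 2)^2*(d + 4)*(d - 1)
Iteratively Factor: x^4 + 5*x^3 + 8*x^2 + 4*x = (x)*(x^3 + 5*x^2 + 8*x + 4) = x*(x + 2)*(x^2 + 3*x + 2) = x*(x + 2)^2*(x + 1)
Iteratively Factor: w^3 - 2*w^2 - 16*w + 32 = (w + 4)*(w^2 - 6*w + 8) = (w - 2)*(w + 4)*(w - 4)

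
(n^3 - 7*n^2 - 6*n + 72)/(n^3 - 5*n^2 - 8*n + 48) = (n - 6)/(n - 4)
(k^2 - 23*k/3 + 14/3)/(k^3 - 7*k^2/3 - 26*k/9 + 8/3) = 3*(k - 7)/(3*k^2 - 5*k - 12)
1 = 1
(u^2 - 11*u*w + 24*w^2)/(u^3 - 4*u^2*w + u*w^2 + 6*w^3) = (u - 8*w)/(u^2 - u*w - 2*w^2)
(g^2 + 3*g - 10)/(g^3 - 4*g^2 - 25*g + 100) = (g - 2)/(g^2 - 9*g + 20)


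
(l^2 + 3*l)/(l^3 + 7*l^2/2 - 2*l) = 2*(l + 3)/(2*l^2 + 7*l - 4)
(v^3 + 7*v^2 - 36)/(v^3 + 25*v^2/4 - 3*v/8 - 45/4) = 8*(v^2 + v - 6)/(8*v^2 + 2*v - 15)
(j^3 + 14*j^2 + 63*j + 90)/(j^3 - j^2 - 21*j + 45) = (j^2 + 9*j + 18)/(j^2 - 6*j + 9)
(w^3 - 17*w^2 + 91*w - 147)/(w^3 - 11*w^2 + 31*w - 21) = (w - 7)/(w - 1)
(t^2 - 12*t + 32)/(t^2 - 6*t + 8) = (t - 8)/(t - 2)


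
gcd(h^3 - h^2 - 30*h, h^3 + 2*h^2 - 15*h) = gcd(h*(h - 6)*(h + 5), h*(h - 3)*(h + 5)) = h^2 + 5*h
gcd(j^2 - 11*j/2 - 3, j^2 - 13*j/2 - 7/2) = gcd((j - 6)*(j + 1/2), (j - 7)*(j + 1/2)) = j + 1/2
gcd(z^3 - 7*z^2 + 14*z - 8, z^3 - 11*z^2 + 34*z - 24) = z^2 - 5*z + 4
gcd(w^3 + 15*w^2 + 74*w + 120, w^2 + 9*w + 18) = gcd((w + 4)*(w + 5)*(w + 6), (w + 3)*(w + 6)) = w + 6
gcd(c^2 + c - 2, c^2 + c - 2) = c^2 + c - 2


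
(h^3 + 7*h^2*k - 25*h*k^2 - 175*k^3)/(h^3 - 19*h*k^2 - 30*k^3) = (h^2 + 12*h*k + 35*k^2)/(h^2 + 5*h*k + 6*k^2)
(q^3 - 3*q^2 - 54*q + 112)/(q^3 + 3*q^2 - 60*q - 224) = (q - 2)/(q + 4)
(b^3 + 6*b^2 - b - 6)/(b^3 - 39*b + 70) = (b^3 + 6*b^2 - b - 6)/(b^3 - 39*b + 70)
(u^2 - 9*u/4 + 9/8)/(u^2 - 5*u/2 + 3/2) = (u - 3/4)/(u - 1)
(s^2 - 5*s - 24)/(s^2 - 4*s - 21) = (s - 8)/(s - 7)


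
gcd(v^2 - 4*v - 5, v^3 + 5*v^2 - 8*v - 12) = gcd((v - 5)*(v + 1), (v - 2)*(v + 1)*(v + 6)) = v + 1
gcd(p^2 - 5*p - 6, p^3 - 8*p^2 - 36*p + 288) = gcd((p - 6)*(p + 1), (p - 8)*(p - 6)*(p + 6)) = p - 6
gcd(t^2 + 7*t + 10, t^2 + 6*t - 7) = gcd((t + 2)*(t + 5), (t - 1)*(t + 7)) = 1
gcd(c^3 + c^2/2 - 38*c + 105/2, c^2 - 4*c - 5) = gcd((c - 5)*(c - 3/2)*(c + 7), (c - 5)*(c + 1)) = c - 5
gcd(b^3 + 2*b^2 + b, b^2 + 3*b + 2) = b + 1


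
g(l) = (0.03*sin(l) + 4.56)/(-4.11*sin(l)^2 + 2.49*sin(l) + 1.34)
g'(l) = (8.22*sin(l)*cos(l) - 2.49*cos(l))*(0.03*sin(l) + 4.56)/(-4.11*sin(l)^2 + 2.49*sin(l) + 1.34)^2 + 0.03*cos(l)/(-4.11*sin(l)^2 + 2.49*sin(l) + 1.34)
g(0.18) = 2.76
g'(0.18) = -1.65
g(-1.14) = -1.05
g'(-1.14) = -1.01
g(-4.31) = 30.29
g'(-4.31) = -397.48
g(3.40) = 10.46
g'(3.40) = 106.55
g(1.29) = -74.15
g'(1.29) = 1795.35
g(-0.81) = -1.73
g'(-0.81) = -3.86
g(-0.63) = -2.92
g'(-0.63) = -11.17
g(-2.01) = -1.06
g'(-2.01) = 1.05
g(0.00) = 3.40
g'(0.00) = -6.30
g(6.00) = 14.08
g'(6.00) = -199.96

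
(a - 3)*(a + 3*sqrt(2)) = a^2 - 3*a + 3*sqrt(2)*a - 9*sqrt(2)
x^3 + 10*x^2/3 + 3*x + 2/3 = (x + 1/3)*(x + 1)*(x + 2)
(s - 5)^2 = s^2 - 10*s + 25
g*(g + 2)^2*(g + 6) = g^4 + 10*g^3 + 28*g^2 + 24*g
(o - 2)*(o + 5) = o^2 + 3*o - 10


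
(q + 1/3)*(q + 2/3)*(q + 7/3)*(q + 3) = q^4 + 19*q^3/3 + 113*q^2/9 + 221*q/27 + 14/9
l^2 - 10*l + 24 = (l - 6)*(l - 4)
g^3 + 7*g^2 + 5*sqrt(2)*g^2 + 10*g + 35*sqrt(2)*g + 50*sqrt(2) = (g + 2)*(g + 5)*(g + 5*sqrt(2))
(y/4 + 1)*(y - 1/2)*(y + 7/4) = y^3/4 + 21*y^2/16 + 33*y/32 - 7/8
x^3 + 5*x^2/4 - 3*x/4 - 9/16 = (x - 3/4)*(x + 1/2)*(x + 3/2)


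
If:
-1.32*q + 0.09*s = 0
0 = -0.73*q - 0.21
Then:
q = -0.29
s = -4.22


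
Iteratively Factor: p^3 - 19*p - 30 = (p - 5)*(p^2 + 5*p + 6) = (p - 5)*(p + 3)*(p + 2)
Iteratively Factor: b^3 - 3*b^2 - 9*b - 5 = (b + 1)*(b^2 - 4*b - 5) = (b - 5)*(b + 1)*(b + 1)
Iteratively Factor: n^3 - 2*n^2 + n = (n - 1)*(n^2 - n) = (n - 1)^2*(n)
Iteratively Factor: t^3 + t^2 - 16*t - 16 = (t - 4)*(t^2 + 5*t + 4) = (t - 4)*(t + 4)*(t + 1)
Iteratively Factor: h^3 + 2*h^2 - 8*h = (h)*(h^2 + 2*h - 8) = h*(h + 4)*(h - 2)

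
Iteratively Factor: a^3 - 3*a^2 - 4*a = (a + 1)*(a^2 - 4*a) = a*(a + 1)*(a - 4)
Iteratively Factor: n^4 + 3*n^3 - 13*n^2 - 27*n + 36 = (n + 4)*(n^3 - n^2 - 9*n + 9) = (n + 3)*(n + 4)*(n^2 - 4*n + 3) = (n - 3)*(n + 3)*(n + 4)*(n - 1)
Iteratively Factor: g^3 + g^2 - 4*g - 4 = (g - 2)*(g^2 + 3*g + 2) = (g - 2)*(g + 1)*(g + 2)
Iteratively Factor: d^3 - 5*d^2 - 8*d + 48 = (d - 4)*(d^2 - d - 12) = (d - 4)*(d + 3)*(d - 4)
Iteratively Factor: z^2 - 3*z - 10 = (z - 5)*(z + 2)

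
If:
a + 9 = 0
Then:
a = -9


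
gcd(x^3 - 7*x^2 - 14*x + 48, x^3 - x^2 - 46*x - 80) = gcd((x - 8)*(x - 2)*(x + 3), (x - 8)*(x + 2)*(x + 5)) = x - 8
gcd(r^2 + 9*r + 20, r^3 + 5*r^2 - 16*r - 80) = r^2 + 9*r + 20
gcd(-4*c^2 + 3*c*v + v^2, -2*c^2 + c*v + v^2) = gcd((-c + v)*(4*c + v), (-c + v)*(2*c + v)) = -c + v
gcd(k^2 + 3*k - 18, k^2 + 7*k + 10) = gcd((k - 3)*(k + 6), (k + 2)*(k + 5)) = 1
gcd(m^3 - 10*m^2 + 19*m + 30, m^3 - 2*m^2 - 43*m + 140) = m - 5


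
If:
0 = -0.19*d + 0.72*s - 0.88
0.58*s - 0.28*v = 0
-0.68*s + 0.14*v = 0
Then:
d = -4.63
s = 0.00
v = 0.00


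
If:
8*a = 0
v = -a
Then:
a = 0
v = 0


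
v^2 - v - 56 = (v - 8)*(v + 7)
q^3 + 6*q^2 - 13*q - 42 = (q - 3)*(q + 2)*(q + 7)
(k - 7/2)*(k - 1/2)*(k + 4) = k^3 - 57*k/4 + 7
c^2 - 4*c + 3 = (c - 3)*(c - 1)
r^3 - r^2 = r^2*(r - 1)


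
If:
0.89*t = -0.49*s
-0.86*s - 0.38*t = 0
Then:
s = 0.00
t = 0.00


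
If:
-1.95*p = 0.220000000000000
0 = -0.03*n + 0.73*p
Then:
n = -2.75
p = -0.11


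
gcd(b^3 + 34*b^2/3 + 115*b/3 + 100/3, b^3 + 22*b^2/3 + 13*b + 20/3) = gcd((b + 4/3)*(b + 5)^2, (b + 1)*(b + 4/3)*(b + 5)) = b^2 + 19*b/3 + 20/3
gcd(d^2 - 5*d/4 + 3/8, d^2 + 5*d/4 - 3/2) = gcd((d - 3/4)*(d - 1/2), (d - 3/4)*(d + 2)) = d - 3/4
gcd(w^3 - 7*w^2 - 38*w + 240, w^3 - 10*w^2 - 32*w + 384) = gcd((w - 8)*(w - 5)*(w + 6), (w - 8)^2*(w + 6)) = w^2 - 2*w - 48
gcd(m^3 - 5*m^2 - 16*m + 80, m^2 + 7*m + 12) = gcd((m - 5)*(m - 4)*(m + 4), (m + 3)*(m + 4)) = m + 4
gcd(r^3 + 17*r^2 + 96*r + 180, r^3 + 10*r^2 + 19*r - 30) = r^2 + 11*r + 30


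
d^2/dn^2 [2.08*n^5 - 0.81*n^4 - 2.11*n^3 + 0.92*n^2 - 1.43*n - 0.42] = 41.6*n^3 - 9.72*n^2 - 12.66*n + 1.84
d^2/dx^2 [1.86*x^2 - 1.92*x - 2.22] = 3.72000000000000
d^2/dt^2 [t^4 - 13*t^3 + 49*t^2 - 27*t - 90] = 12*t^2 - 78*t + 98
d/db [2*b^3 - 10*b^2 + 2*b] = 6*b^2 - 20*b + 2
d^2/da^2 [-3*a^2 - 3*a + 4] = -6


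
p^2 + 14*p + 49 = (p + 7)^2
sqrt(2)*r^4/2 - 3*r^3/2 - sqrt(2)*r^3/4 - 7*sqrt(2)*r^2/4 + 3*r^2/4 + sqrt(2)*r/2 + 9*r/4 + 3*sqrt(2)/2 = (r/2 + 1/2)*(r - 3/2)*(r - 2*sqrt(2))*(sqrt(2)*r + 1)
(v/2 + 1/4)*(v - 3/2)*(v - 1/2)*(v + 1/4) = v^4/2 - 5*v^3/8 - 5*v^2/16 + 5*v/32 + 3/64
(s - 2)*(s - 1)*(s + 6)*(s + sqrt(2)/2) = s^4 + sqrt(2)*s^3/2 + 3*s^3 - 16*s^2 + 3*sqrt(2)*s^2/2 - 8*sqrt(2)*s + 12*s + 6*sqrt(2)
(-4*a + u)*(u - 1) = -4*a*u + 4*a + u^2 - u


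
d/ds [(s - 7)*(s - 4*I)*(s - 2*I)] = 3*s^2 + s*(-14 - 12*I) - 8 + 42*I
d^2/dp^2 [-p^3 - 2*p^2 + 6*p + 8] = -6*p - 4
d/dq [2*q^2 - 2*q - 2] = 4*q - 2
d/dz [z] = 1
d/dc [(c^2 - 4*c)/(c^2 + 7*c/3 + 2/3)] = 3*(19*c^2 + 4*c - 8)/(9*c^4 + 42*c^3 + 61*c^2 + 28*c + 4)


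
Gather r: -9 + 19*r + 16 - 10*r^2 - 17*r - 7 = -10*r^2 + 2*r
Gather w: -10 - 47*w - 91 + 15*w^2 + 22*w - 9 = 15*w^2 - 25*w - 110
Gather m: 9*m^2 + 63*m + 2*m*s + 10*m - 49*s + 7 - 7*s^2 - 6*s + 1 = 9*m^2 + m*(2*s + 73) - 7*s^2 - 55*s + 8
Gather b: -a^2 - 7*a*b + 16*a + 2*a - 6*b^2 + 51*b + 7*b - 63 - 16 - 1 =-a^2 + 18*a - 6*b^2 + b*(58 - 7*a) - 80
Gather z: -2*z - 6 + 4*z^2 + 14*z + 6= 4*z^2 + 12*z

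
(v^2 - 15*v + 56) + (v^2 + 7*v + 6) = 2*v^2 - 8*v + 62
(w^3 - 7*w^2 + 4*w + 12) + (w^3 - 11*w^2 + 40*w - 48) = 2*w^3 - 18*w^2 + 44*w - 36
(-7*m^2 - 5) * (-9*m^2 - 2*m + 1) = 63*m^4 + 14*m^3 + 38*m^2 + 10*m - 5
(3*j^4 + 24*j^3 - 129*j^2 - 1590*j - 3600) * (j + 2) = 3*j^5 + 30*j^4 - 81*j^3 - 1848*j^2 - 6780*j - 7200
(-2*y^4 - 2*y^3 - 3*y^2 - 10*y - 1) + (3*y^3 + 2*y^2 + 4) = -2*y^4 + y^3 - y^2 - 10*y + 3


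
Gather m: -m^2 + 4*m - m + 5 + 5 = -m^2 + 3*m + 10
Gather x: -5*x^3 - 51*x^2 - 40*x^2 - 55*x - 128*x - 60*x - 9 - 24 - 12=-5*x^3 - 91*x^2 - 243*x - 45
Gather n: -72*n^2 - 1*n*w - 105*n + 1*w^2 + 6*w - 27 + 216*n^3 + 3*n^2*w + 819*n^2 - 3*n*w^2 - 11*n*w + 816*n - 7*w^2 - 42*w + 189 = 216*n^3 + n^2*(3*w + 747) + n*(-3*w^2 - 12*w + 711) - 6*w^2 - 36*w + 162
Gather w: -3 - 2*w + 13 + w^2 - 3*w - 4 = w^2 - 5*w + 6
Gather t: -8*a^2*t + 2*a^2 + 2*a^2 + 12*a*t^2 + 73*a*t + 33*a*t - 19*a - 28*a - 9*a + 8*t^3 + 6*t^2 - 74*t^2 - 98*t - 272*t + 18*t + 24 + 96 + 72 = 4*a^2 - 56*a + 8*t^3 + t^2*(12*a - 68) + t*(-8*a^2 + 106*a - 352) + 192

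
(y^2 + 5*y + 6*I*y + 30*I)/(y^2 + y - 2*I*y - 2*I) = (y^2 + y*(5 + 6*I) + 30*I)/(y^2 + y*(1 - 2*I) - 2*I)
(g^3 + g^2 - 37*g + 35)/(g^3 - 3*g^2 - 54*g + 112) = (g^2 - 6*g + 5)/(g^2 - 10*g + 16)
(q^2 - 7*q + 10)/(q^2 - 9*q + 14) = (q - 5)/(q - 7)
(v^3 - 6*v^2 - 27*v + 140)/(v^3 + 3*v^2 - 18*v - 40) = (v - 7)/(v + 2)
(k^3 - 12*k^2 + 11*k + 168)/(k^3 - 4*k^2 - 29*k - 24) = (k - 7)/(k + 1)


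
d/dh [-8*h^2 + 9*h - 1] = 9 - 16*h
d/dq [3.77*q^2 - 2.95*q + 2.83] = 7.54*q - 2.95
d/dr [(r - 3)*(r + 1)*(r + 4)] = 3*r^2 + 4*r - 11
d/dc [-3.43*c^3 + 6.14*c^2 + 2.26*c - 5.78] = -10.29*c^2 + 12.28*c + 2.26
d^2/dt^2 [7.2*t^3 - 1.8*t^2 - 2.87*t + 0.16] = 43.2*t - 3.6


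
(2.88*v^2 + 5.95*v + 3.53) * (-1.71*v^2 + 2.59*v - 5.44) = -4.9248*v^4 - 2.7153*v^3 - 6.293*v^2 - 23.2253*v - 19.2032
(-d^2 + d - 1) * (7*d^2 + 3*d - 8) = -7*d^4 + 4*d^3 + 4*d^2 - 11*d + 8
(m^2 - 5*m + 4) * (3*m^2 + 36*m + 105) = 3*m^4 + 21*m^3 - 63*m^2 - 381*m + 420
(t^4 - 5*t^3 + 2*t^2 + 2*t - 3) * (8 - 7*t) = -7*t^5 + 43*t^4 - 54*t^3 + 2*t^2 + 37*t - 24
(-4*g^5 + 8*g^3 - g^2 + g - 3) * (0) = 0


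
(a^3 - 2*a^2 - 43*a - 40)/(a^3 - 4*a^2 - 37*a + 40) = (a + 1)/(a - 1)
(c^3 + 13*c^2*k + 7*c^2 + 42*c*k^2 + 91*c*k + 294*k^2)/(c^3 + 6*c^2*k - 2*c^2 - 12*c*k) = (c^2 + 7*c*k + 7*c + 49*k)/(c*(c - 2))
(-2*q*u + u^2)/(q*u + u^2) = (-2*q + u)/(q + u)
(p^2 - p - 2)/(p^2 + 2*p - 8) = (p + 1)/(p + 4)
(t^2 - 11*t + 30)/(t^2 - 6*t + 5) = (t - 6)/(t - 1)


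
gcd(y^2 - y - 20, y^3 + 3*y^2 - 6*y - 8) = y + 4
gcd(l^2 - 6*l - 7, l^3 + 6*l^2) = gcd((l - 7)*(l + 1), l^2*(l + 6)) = 1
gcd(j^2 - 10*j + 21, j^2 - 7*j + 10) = 1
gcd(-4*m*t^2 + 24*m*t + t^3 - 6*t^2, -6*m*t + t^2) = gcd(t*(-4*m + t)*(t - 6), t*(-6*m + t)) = t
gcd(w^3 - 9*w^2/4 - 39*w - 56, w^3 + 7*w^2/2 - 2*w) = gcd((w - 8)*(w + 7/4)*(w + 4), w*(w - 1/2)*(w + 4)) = w + 4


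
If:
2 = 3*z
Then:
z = 2/3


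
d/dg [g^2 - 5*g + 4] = 2*g - 5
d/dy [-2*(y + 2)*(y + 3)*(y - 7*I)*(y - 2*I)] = -8*y^3 + y^2*(-30 + 54*I) + y*(32 + 180*I) + 140 + 108*I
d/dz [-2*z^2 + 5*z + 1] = 5 - 4*z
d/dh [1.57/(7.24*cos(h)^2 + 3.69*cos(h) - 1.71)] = (22.7336*cos(h) + 5.7933)*sin(h)/(7.24*cos(h)^2 + 3.69*cos(h) - 1.71)^2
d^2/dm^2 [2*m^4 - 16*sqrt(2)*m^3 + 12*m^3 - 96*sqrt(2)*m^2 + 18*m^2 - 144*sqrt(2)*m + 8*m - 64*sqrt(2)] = 24*m^2 - 96*sqrt(2)*m + 72*m - 192*sqrt(2) + 36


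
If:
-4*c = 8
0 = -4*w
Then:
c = -2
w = 0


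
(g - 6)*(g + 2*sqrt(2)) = g^2 - 6*g + 2*sqrt(2)*g - 12*sqrt(2)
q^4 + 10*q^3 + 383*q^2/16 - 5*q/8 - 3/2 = (q - 1/4)*(q + 1/4)*(q + 4)*(q + 6)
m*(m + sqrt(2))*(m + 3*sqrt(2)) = m^3 + 4*sqrt(2)*m^2 + 6*m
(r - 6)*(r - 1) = r^2 - 7*r + 6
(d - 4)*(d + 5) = d^2 + d - 20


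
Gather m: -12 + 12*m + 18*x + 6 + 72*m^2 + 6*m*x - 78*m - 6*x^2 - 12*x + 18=72*m^2 + m*(6*x - 66) - 6*x^2 + 6*x + 12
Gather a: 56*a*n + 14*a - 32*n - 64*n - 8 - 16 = a*(56*n + 14) - 96*n - 24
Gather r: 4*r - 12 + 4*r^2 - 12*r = 4*r^2 - 8*r - 12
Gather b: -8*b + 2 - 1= 1 - 8*b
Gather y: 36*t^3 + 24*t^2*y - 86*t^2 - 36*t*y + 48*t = 36*t^3 - 86*t^2 + 48*t + y*(24*t^2 - 36*t)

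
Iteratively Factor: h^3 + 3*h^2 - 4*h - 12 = (h + 3)*(h^2 - 4) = (h + 2)*(h + 3)*(h - 2)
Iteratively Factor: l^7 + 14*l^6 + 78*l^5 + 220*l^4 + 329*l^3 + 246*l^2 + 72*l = (l + 4)*(l^6 + 10*l^5 + 38*l^4 + 68*l^3 + 57*l^2 + 18*l) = l*(l + 4)*(l^5 + 10*l^4 + 38*l^3 + 68*l^2 + 57*l + 18) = l*(l + 2)*(l + 4)*(l^4 + 8*l^3 + 22*l^2 + 24*l + 9) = l*(l + 1)*(l + 2)*(l + 4)*(l^3 + 7*l^2 + 15*l + 9) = l*(l + 1)*(l + 2)*(l + 3)*(l + 4)*(l^2 + 4*l + 3) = l*(l + 1)^2*(l + 2)*(l + 3)*(l + 4)*(l + 3)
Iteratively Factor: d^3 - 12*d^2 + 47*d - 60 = (d - 5)*(d^2 - 7*d + 12) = (d - 5)*(d - 3)*(d - 4)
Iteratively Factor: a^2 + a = (a)*(a + 1)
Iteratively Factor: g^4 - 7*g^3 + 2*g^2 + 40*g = (g - 5)*(g^3 - 2*g^2 - 8*g) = (g - 5)*(g - 4)*(g^2 + 2*g) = g*(g - 5)*(g - 4)*(g + 2)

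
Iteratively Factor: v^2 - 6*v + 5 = (v - 5)*(v - 1)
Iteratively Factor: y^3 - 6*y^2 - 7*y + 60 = (y - 4)*(y^2 - 2*y - 15) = (y - 5)*(y - 4)*(y + 3)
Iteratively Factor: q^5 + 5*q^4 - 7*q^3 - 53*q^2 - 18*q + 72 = (q + 4)*(q^4 + q^3 - 11*q^2 - 9*q + 18) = (q + 2)*(q + 4)*(q^3 - q^2 - 9*q + 9) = (q - 3)*(q + 2)*(q + 4)*(q^2 + 2*q - 3) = (q - 3)*(q - 1)*(q + 2)*(q + 4)*(q + 3)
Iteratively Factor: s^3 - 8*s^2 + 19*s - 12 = (s - 4)*(s^2 - 4*s + 3) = (s - 4)*(s - 3)*(s - 1)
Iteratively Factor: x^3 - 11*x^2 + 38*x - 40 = (x - 2)*(x^2 - 9*x + 20) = (x - 5)*(x - 2)*(x - 4)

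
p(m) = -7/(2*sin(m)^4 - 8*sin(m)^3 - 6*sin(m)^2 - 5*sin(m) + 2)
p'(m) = -7*(-8*sin(m)^3*cos(m) + 24*sin(m)^2*cos(m) + 12*sin(m)*cos(m) + 5*cos(m))/(2*sin(m)^4 - 8*sin(m)^3 - 6*sin(m)^2 - 5*sin(m) + 2)^2 = 7*(8*sin(m)^3 - 24*sin(m)^2 - 12*sin(m) - 5)*cos(m)/(-2*sin(m)^4 + 8*sin(m)^3 + 6*sin(m)^2 + 5*sin(m) - 2)^2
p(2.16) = 0.70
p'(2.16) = 1.06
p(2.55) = 1.82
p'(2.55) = 6.97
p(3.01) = -5.72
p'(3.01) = 32.33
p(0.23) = -15.25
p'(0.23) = -287.69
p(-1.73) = -0.65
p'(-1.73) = 0.24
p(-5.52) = 1.08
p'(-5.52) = -2.64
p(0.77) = 1.06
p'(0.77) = -2.56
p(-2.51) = -1.47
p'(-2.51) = 1.99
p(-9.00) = -1.91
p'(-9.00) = 2.23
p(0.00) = -3.50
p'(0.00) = -8.75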